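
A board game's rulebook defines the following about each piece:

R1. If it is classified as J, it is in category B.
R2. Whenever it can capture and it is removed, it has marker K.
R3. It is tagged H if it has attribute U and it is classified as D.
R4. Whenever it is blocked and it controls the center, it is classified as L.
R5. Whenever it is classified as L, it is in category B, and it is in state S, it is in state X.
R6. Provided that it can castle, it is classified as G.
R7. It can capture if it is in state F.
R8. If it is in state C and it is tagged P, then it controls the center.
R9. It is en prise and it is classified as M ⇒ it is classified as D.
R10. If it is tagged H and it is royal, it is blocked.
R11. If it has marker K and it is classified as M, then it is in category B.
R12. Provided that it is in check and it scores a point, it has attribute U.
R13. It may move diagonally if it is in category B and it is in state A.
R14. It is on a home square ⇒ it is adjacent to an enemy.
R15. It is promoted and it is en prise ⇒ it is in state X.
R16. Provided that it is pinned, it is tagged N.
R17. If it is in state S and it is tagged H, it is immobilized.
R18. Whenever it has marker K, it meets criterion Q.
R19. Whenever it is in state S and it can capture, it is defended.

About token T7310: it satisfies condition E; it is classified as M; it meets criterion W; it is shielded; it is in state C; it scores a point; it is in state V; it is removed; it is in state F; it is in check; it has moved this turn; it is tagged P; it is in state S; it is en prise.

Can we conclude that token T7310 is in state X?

No

Forward chaining from the given facts derives: can capture, controls the center, is classified as D, has attribute U, is defended, has marker K, is tagged H, is in category B, is immobilized, meets criterion Q.
Rules concluding "it is in state X": R5 needs "it is classified as L"; R15 needs "it is promoted" — none of these are established.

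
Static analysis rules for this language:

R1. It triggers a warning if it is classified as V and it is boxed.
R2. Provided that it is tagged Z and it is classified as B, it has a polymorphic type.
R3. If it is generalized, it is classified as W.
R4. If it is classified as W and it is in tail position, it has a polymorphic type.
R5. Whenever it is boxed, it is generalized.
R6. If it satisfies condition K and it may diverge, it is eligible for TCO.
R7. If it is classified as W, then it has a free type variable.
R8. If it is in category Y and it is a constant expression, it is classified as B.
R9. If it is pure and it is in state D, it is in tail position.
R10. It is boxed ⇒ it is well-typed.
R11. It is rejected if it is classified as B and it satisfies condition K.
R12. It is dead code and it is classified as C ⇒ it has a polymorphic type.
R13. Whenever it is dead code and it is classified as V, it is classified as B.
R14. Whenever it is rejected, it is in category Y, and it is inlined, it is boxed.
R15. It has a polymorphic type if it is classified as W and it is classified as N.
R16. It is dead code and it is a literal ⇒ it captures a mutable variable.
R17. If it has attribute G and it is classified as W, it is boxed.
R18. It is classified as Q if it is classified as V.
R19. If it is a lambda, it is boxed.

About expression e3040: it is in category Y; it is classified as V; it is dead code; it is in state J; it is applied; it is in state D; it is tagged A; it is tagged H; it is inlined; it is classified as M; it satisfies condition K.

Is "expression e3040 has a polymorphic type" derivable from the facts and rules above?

Forward chaining from the given facts derives: is classified as B, is classified as Q, is rejected, is boxed, triggers a warning, is generalized, is well-typed, is classified as W, has a free type variable.
Rules concluding "it has a polymorphic type": R2 needs "it is tagged Z"; R4 needs "it is in tail position"; R12 needs "it is classified as C"; R15 needs "it is classified as N" — none of these are established.

No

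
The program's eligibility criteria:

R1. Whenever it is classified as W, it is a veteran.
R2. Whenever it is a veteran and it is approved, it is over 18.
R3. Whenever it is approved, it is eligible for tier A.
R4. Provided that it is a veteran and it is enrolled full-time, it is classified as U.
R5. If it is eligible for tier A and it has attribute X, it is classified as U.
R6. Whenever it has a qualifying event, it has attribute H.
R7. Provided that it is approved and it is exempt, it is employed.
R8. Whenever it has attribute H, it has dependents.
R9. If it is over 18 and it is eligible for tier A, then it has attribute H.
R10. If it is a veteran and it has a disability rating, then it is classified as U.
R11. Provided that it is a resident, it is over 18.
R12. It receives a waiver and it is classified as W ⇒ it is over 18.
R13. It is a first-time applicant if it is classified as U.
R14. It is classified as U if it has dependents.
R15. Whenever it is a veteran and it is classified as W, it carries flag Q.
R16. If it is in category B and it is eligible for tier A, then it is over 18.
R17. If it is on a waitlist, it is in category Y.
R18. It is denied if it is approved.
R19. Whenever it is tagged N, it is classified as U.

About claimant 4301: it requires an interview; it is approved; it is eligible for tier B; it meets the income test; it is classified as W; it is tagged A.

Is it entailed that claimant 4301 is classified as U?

Yes

By R1 (it is classified as W): it is a veteran.
By R2 (it is a veteran, it is approved): it is over 18.
By R3 (it is approved): it is eligible for tier A.
By R9 (it is over 18, it is eligible for tier A): it has attribute H.
By R8 (it has attribute H): it has dependents.
By R14 (it has dependents): it is classified as U.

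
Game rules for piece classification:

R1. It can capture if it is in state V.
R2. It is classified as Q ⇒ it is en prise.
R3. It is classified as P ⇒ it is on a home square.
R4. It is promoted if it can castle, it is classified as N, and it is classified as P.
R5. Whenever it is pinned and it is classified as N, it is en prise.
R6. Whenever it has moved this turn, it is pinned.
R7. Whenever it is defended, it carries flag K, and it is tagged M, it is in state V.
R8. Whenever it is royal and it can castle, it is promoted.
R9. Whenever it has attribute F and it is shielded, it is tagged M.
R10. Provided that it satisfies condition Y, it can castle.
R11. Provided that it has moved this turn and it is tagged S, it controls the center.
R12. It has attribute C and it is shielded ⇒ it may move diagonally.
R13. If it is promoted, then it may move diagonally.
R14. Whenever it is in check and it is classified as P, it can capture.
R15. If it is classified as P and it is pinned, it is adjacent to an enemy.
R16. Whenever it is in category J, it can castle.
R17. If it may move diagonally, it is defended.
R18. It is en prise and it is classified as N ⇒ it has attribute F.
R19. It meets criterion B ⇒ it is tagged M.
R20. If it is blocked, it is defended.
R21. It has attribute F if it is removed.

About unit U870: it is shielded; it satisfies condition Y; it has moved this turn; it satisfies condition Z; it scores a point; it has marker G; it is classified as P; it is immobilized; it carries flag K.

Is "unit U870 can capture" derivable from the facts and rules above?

No

Forward chaining from the given facts derives: is on a home square, is pinned, can castle, is adjacent to an enemy.
Rules concluding "it can capture": R1 needs "it is in state V"; R14 needs "it is in check" — none of these are established.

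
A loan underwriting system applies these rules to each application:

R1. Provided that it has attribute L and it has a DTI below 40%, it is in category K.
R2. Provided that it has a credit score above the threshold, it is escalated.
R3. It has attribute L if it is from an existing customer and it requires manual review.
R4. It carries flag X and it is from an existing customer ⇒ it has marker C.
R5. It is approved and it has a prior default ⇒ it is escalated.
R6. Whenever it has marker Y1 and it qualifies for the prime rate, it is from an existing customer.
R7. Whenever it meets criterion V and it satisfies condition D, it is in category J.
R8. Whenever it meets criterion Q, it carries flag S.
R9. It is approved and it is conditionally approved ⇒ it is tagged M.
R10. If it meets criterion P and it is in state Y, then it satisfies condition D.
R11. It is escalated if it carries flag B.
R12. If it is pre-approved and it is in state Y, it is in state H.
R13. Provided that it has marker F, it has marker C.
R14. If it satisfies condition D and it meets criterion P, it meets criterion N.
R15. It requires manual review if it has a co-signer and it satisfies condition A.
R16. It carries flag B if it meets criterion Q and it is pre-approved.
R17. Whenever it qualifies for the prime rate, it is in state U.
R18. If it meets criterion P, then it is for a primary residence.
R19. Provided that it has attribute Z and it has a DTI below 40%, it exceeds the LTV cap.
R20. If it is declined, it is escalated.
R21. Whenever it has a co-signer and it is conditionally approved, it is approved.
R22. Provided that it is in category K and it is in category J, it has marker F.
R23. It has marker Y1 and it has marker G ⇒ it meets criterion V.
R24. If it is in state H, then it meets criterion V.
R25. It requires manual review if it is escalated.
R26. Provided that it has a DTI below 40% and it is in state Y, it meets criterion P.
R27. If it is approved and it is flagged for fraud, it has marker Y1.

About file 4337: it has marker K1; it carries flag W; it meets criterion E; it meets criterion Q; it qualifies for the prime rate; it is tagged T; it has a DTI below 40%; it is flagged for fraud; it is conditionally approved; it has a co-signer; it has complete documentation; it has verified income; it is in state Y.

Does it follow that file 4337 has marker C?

Forward chaining from the given facts derives: carries flag S, is in state U, is approved, meets criterion P, has marker Y1, is from an existing customer, is tagged M, satisfies condition D, meets criterion N, is for a primary residence.
Rules concluding "it has marker C": R4 needs "it carries flag X"; R13 needs "it has marker F" — none of these are established.

No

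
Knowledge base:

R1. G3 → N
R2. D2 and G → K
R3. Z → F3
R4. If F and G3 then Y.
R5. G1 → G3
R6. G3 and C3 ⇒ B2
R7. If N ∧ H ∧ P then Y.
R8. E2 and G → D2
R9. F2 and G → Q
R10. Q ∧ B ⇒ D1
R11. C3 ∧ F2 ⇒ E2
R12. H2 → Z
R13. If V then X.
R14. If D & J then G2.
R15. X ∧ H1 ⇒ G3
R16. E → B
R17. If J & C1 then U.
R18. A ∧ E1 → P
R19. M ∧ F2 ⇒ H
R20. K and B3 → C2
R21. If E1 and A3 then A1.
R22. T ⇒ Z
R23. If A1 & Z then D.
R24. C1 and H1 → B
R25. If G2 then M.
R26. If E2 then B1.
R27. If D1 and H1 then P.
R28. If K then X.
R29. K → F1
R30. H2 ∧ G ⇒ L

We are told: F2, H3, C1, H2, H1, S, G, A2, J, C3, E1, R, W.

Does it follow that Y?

No

Forward chaining from the given facts derives: Q, E2, Z, U, B, B1, L, F3, D2, D1, P, K, X, F1, G3, N, B2.
Rules concluding Y: R4 needs F; R7 needs H — none of these are established.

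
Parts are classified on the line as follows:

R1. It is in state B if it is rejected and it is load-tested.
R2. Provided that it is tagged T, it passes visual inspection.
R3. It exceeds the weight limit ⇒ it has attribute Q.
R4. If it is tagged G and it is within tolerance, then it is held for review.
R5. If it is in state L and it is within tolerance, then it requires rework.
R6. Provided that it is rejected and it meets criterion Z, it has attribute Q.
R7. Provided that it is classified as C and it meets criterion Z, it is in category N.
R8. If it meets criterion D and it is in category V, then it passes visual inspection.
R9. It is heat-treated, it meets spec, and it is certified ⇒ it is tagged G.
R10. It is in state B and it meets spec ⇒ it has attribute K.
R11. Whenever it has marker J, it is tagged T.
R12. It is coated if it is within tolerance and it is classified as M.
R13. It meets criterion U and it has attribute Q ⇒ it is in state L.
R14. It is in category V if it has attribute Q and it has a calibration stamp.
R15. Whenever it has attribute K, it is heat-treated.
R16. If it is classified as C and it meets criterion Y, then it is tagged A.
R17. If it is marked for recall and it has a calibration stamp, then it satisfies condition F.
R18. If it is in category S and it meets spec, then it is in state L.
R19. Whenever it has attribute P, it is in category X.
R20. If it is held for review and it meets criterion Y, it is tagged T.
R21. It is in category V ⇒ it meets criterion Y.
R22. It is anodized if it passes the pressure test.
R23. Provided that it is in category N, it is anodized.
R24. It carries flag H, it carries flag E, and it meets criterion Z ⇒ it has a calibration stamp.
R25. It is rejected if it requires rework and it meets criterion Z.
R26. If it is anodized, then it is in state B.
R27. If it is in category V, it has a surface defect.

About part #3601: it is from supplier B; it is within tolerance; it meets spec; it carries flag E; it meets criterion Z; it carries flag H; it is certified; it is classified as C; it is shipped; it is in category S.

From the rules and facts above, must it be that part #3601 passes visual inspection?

Yes

By R7 (it is classified as C, it meets criterion Z): it is in category N.
By R18 (it is in category S, it meets spec): it is in state L.
By R23 (it is in category N): it is anodized.
By R24 (it carries flag H, it carries flag E, it meets criterion Z): it has a calibration stamp.
By R26 (it is anodized): it is in state B.
By R5 (it is in state L, it is within tolerance): it requires rework.
By R10 (it is in state B, it meets spec): it has attribute K.
By R15 (it has attribute K): it is heat-treated.
By R25 (it requires rework, it meets criterion Z): it is rejected.
By R6 (it is rejected, it meets criterion Z): it has attribute Q.
By R9 (it is heat-treated, it meets spec, it is certified): it is tagged G.
By R14 (it has attribute Q, it has a calibration stamp): it is in category V.
By R21 (it is in category V): it meets criterion Y.
By R4 (it is tagged G, it is within tolerance): it is held for review.
By R20 (it is held for review, it meets criterion Y): it is tagged T.
By R2 (it is tagged T): it passes visual inspection.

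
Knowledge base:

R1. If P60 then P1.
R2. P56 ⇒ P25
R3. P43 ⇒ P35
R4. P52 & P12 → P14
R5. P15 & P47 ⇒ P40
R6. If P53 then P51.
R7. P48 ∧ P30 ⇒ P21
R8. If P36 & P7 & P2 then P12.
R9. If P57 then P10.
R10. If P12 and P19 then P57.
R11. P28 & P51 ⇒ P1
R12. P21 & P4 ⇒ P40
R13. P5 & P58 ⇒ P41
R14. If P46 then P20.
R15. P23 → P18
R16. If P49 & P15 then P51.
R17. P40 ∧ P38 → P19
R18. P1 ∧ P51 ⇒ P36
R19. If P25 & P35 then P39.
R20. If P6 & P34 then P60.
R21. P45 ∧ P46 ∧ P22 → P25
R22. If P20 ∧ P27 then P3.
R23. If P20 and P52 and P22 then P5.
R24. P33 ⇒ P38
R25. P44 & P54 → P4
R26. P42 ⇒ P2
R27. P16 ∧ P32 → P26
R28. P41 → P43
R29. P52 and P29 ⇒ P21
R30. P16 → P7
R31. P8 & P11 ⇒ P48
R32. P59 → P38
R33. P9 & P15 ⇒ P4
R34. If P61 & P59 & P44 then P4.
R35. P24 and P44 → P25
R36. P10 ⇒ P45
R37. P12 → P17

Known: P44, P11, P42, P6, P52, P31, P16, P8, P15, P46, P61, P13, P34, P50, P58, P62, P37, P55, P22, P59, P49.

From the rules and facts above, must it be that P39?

No

Forward chaining from the given facts derives: P20, P51, P60, P5, P2, P7, P48, P38, P4, P1, P41, P36, P43, P35, P12, P17, P14.
The only rule concluding P39 is R19, which needs P25; that is never established.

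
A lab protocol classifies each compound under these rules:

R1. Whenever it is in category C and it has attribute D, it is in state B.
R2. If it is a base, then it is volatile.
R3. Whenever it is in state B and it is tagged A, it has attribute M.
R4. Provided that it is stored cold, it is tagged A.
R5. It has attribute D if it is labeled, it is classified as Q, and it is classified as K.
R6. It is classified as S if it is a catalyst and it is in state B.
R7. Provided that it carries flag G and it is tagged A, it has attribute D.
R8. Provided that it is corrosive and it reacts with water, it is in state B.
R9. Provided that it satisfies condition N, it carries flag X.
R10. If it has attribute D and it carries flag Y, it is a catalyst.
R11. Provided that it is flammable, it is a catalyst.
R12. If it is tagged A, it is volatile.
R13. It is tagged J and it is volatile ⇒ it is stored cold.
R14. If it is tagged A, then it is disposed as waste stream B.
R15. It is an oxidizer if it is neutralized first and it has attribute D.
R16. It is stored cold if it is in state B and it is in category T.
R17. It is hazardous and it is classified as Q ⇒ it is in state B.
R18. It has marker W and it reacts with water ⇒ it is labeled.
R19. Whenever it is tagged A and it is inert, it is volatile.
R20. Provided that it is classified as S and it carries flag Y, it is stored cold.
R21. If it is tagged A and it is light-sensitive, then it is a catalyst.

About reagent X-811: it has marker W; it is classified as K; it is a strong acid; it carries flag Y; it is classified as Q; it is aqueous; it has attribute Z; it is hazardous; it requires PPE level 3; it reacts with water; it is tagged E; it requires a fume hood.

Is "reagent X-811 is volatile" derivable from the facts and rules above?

By R17 (it is hazardous, it is classified as Q): it is in state B.
By R18 (it has marker W, it reacts with water): it is labeled.
By R5 (it is labeled, it is classified as Q, it is classified as K): it has attribute D.
By R10 (it has attribute D, it carries flag Y): it is a catalyst.
By R6 (it is a catalyst, it is in state B): it is classified as S.
By R20 (it is classified as S, it carries flag Y): it is stored cold.
By R4 (it is stored cold): it is tagged A.
By R12 (it is tagged A): it is volatile.

Yes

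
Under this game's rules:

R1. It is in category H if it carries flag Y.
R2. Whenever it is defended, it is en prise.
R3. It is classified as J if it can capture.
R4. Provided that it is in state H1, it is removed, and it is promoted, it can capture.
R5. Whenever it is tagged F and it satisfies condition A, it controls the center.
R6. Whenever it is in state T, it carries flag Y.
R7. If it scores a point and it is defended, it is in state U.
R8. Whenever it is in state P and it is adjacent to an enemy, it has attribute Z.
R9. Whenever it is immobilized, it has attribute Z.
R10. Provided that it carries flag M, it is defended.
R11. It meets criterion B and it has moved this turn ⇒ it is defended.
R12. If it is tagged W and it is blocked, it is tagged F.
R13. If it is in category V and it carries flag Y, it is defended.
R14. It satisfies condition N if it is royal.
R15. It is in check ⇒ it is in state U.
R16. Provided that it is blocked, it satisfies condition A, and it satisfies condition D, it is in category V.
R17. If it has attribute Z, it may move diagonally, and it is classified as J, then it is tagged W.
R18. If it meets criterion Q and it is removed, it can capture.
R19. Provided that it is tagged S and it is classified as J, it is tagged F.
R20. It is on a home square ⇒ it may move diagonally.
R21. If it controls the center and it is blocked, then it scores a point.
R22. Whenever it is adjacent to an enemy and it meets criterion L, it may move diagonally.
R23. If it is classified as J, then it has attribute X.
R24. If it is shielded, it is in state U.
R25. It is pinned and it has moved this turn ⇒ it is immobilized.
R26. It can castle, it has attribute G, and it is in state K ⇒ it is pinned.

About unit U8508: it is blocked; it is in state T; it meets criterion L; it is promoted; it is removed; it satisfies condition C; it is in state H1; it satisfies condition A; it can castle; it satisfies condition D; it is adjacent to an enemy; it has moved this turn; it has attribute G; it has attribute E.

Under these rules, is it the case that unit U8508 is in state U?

Forward chaining from the given facts derives: can capture, carries flag Y, is in category V, may move diagonally, is in category H, is classified as J, is defended, has attribute X, is en prise.
Rules concluding "it is in state U": R7 needs "it scores a point"; R15 needs "it is in check"; R24 needs "it is shielded" — none of these are established.

No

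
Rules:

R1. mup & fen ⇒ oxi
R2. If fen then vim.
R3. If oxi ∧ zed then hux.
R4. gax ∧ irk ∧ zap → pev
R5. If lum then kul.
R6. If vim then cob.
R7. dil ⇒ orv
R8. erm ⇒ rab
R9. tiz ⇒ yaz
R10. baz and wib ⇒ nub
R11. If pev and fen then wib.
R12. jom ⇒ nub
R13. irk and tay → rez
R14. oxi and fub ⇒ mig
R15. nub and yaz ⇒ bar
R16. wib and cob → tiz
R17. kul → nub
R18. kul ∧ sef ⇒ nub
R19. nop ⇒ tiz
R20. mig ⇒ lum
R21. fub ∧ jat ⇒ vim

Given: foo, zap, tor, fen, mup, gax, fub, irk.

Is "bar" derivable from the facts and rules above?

Yes

oxi  (by R1: mup, fen)
vim  (by R2: fen)
pev  (by R4: gax, irk, zap)
cob  (by R6: vim)
wib  (by R11: pev, fen)
mig  (by R14: oxi, fub)
tiz  (by R16: wib, cob)
lum  (by R20: mig)
kul  (by R5: lum)
yaz  (by R9: tiz)
nub  (by R17: kul)
bar  (by R15: nub, yaz)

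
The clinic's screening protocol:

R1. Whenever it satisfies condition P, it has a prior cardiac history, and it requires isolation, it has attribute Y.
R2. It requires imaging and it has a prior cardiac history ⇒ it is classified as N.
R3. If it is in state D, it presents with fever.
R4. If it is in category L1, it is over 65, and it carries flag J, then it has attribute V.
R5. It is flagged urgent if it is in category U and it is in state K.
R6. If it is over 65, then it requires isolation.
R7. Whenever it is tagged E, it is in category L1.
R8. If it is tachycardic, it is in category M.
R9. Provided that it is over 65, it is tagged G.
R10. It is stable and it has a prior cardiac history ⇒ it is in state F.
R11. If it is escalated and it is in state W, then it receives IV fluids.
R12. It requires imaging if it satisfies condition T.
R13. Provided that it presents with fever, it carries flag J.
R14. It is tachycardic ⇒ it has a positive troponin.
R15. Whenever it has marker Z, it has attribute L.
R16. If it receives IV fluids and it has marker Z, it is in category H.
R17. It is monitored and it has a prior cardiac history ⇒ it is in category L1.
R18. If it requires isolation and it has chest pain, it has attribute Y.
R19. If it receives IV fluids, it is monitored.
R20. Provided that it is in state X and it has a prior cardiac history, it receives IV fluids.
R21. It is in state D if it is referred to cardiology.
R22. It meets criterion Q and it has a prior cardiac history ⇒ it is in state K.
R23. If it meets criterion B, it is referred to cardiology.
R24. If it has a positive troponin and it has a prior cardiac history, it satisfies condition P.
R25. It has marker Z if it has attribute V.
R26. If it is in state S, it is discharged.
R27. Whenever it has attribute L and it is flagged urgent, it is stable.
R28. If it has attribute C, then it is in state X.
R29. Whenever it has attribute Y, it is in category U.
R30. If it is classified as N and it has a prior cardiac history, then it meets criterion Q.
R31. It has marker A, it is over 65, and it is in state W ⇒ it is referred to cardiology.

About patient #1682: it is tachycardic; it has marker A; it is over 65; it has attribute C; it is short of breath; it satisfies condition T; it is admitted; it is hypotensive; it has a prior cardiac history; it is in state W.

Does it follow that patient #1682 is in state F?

Yes

By R6 (it is over 65): it requires isolation.
By R12 (it satisfies condition T): it requires imaging.
By R14 (it is tachycardic): it has a positive troponin.
By R24 (it has a positive troponin, it has a prior cardiac history): it satisfies condition P.
By R28 (it has attribute C): it is in state X.
By R31 (it has marker A, it is over 65, it is in state W): it is referred to cardiology.
By R1 (it satisfies condition P, it has a prior cardiac history, it requires isolation): it has attribute Y.
By R2 (it requires imaging, it has a prior cardiac history): it is classified as N.
By R20 (it is in state X, it has a prior cardiac history): it receives IV fluids.
By R21 (it is referred to cardiology): it is in state D.
By R29 (it has attribute Y): it is in category U.
By R30 (it is classified as N, it has a prior cardiac history): it meets criterion Q.
By R3 (it is in state D): it presents with fever.
By R13 (it presents with fever): it carries flag J.
By R19 (it receives IV fluids): it is monitored.
By R22 (it meets criterion Q, it has a prior cardiac history): it is in state K.
By R5 (it is in category U, it is in state K): it is flagged urgent.
By R17 (it is monitored, it has a prior cardiac history): it is in category L1.
By R4 (it is in category L1, it is over 65, it carries flag J): it has attribute V.
By R25 (it has attribute V): it has marker Z.
By R15 (it has marker Z): it has attribute L.
By R27 (it has attribute L, it is flagged urgent): it is stable.
By R10 (it is stable, it has a prior cardiac history): it is in state F.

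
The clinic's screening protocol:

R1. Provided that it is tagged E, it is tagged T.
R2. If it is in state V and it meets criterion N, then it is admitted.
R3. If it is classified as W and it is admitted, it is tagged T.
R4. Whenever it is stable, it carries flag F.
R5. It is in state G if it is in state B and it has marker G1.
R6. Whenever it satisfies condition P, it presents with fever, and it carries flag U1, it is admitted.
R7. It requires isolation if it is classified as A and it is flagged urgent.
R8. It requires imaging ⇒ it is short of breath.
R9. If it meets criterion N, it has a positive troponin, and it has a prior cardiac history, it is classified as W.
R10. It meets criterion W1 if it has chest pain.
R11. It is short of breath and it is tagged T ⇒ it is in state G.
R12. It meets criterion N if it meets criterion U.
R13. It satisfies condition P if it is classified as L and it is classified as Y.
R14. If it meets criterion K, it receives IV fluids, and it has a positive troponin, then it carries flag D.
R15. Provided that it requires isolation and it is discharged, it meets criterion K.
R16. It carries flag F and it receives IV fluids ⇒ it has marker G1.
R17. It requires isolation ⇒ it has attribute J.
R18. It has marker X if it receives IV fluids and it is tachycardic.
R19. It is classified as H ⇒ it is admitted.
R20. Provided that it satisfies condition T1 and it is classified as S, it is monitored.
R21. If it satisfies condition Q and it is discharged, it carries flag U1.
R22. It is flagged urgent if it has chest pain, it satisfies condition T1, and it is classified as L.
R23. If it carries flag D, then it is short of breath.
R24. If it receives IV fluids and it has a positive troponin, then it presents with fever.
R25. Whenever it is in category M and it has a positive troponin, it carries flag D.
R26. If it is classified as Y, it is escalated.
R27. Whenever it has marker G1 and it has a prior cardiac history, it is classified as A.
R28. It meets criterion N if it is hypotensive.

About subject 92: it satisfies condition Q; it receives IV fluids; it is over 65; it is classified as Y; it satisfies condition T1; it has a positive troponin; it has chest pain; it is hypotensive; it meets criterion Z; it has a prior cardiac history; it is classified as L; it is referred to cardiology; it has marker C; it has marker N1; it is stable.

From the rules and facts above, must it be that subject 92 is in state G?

No

Forward chaining from the given facts derives: carries flag F, meets criterion W1, satisfies condition P, has marker G1, is flagged urgent, presents with fever, is escalated, is classified as A, meets criterion N, requires isolation, is classified as W, has attribute J.
Rules concluding "it is in state G": R5 needs "it is in state B"; R11 needs "it is short of breath" — none of these are established.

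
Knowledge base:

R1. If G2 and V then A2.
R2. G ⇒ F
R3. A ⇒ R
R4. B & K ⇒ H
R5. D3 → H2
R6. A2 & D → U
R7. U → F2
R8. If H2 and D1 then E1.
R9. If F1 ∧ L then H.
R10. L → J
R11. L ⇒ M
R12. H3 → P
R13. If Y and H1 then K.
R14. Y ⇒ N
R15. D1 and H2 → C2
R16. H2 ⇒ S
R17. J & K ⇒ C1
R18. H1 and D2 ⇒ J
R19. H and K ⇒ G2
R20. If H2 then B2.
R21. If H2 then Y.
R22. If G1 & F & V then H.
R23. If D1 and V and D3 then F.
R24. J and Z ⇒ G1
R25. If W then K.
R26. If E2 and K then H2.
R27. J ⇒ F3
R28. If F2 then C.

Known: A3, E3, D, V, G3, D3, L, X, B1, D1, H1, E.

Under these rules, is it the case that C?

No

Forward chaining from the given facts derives: H2, E1, J, M, C2, S, B2, Y, F, F3, K, N, C1.
The only rule concluding C is R28, which needs F2; that is never established.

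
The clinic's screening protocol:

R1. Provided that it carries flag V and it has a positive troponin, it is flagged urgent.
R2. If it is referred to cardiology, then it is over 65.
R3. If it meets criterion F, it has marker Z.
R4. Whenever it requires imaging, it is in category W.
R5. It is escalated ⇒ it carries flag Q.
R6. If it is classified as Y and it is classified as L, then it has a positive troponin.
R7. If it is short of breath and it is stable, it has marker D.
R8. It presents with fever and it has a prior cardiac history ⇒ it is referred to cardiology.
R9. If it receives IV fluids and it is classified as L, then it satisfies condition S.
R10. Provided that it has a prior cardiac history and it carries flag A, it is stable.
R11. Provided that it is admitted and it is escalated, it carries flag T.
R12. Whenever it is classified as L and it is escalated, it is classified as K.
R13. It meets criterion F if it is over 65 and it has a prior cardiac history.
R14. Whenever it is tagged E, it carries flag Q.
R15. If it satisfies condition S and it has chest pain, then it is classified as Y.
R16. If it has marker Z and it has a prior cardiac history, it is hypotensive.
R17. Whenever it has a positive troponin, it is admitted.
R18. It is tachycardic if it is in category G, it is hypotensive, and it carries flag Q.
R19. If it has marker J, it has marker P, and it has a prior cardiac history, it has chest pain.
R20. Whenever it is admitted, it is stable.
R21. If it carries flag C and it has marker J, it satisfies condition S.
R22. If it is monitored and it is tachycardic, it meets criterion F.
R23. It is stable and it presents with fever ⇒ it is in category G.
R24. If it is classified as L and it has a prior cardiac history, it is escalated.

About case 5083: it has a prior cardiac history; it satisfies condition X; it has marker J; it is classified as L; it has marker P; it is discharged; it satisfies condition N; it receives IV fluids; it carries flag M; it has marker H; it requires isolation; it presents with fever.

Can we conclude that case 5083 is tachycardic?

Yes

By R8 (it presents with fever, it has a prior cardiac history): it is referred to cardiology.
By R9 (it receives IV fluids, it is classified as L): it satisfies condition S.
By R19 (it has marker J, it has marker P, it has a prior cardiac history): it has chest pain.
By R24 (it is classified as L, it has a prior cardiac history): it is escalated.
By R2 (it is referred to cardiology): it is over 65.
By R5 (it is escalated): it carries flag Q.
By R13 (it is over 65, it has a prior cardiac history): it meets criterion F.
By R15 (it satisfies condition S, it has chest pain): it is classified as Y.
By R3 (it meets criterion F): it has marker Z.
By R6 (it is classified as Y, it is classified as L): it has a positive troponin.
By R16 (it has marker Z, it has a prior cardiac history): it is hypotensive.
By R17 (it has a positive troponin): it is admitted.
By R20 (it is admitted): it is stable.
By R23 (it is stable, it presents with fever): it is in category G.
By R18 (it is in category G, it is hypotensive, it carries flag Q): it is tachycardic.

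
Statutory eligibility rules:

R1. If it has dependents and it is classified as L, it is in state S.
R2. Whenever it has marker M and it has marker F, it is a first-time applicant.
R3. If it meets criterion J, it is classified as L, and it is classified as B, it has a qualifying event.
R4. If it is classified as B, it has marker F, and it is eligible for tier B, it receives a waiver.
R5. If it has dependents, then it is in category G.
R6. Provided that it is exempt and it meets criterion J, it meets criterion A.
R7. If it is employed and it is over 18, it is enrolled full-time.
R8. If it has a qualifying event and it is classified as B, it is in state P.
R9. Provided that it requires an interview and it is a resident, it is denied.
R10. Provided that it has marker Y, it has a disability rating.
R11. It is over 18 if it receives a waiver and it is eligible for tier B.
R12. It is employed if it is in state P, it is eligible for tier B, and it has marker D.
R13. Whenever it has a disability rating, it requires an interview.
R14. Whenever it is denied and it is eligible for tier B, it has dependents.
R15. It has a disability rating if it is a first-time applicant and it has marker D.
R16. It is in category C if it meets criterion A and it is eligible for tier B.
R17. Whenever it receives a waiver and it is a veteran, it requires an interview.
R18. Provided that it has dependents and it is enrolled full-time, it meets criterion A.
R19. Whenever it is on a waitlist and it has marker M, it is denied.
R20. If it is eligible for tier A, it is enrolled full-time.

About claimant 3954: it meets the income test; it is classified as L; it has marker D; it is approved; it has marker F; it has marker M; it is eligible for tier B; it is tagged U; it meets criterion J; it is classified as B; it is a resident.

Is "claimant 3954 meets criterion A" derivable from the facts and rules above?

Yes

By R2 (it has marker M, it has marker F): it is a first-time applicant.
By R3 (it meets criterion J, it is classified as L, it is classified as B): it has a qualifying event.
By R4 (it is classified as B, it has marker F, it is eligible for tier B): it receives a waiver.
By R8 (it has a qualifying event, it is classified as B): it is in state P.
By R11 (it receives a waiver, it is eligible for tier B): it is over 18.
By R12 (it is in state P, it is eligible for tier B, it has marker D): it is employed.
By R15 (it is a first-time applicant, it has marker D): it has a disability rating.
By R7 (it is employed, it is over 18): it is enrolled full-time.
By R13 (it has a disability rating): it requires an interview.
By R9 (it requires an interview, it is a resident): it is denied.
By R14 (it is denied, it is eligible for tier B): it has dependents.
By R18 (it has dependents, it is enrolled full-time): it meets criterion A.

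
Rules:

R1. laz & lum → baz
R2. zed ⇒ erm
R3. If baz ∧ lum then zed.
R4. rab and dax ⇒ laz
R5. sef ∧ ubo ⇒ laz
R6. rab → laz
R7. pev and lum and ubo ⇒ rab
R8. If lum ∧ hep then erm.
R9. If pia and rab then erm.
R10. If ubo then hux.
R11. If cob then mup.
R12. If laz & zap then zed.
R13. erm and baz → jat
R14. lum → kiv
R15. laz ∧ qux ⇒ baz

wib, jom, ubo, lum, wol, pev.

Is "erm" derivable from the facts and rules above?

Yes

rab  (by R7: pev, lum, ubo)
laz  (by R6: rab)
baz  (by R1: laz, lum)
zed  (by R3: baz, lum)
erm  (by R2: zed)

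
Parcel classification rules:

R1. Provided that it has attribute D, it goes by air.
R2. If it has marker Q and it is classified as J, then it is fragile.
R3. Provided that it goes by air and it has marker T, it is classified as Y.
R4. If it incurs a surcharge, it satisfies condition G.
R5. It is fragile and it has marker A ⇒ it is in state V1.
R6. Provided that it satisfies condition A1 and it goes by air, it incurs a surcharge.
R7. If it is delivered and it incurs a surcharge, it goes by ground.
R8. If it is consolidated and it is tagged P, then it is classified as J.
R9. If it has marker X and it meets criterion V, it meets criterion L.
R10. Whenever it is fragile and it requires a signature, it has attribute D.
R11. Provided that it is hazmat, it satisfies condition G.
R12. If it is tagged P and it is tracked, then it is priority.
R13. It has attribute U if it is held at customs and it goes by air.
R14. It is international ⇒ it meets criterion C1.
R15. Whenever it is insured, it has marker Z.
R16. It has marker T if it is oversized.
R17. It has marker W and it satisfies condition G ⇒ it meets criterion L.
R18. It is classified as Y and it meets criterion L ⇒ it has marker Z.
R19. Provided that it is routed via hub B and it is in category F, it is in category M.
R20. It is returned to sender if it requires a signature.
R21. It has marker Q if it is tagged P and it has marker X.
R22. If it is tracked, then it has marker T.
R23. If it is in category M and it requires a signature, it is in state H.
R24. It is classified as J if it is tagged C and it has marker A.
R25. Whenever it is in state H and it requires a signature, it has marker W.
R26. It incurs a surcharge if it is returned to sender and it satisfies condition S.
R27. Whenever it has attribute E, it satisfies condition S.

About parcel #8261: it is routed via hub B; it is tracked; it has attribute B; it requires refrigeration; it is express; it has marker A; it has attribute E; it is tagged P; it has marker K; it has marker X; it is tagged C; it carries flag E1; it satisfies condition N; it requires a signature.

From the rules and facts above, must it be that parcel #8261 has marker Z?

Forward chaining from the given facts derives: is priority, is returned to sender, has marker Q, has marker T, is classified as J, satisfies condition S, is fragile, is in state V1, has attribute D, incurs a surcharge, goes by air, is classified as Y, satisfies condition G.
Rules concluding "it has marker Z": R15 needs "it is insured"; R18 needs "it meets criterion L" — none of these are established.

No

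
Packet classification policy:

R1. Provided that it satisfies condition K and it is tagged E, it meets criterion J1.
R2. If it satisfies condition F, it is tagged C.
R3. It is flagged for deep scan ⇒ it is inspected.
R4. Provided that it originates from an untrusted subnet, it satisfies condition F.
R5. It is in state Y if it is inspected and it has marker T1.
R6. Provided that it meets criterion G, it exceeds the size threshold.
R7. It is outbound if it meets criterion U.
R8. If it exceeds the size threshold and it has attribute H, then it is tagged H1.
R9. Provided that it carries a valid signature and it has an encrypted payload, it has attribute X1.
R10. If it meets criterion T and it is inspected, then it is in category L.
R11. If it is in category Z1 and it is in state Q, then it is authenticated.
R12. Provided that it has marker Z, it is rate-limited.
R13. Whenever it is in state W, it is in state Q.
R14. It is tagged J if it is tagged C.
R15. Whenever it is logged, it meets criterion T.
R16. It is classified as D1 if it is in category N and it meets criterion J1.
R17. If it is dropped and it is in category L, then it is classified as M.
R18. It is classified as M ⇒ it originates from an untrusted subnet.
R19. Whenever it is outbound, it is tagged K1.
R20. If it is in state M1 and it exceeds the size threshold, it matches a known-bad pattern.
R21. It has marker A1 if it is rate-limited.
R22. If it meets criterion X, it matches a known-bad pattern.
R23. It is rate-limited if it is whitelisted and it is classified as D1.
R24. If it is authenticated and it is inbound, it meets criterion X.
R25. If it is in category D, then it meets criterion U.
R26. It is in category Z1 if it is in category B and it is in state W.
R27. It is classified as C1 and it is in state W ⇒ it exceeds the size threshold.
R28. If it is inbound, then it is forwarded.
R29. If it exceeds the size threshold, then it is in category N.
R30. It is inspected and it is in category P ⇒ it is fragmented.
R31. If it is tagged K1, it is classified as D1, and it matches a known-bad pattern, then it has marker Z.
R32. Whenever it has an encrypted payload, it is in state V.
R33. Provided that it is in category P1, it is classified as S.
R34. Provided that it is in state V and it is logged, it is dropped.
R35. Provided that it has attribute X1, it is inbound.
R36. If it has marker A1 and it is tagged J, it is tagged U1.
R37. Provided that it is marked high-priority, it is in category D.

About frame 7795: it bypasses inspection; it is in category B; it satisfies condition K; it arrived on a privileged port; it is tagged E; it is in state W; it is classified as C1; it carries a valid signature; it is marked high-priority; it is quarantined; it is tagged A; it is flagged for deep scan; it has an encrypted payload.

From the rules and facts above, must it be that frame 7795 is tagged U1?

No

Forward chaining from the given facts derives: meets criterion J1, is inspected, has attribute X1, is in state Q, is in category Z1, exceeds the size threshold, is in category N, is in state V, is inbound, is in category D, is authenticated, is classified as D1, meets criterion X, meets criterion U, is forwarded, is outbound, is tagged K1, matches a known-bad pattern, has marker Z, is rate-limited, has marker A1.
The only rule concluding "it is tagged U1" is R36, which needs "it is tagged J"; that is never established.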